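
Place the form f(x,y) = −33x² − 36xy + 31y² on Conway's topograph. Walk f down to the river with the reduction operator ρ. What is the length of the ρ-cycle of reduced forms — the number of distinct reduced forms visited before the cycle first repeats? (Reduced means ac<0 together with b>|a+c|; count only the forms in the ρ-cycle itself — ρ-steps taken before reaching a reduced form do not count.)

D = 5388, ⌊√D⌋ = 73
descent: ρ → (31,36,-33)  [lands on river]
river: ρ → (-33,30,34)
river: ρ → (34,38,-29)
river: ρ → (-29,20,43)
river: ρ → (43,66,-6)
river: ρ → (-6,66,43)
river: ρ → (43,20,-29)
river: ρ → (-29,38,34)
river: ρ → (34,30,-33)
river: ρ → (-33,36,31)
river: ρ → (31,26,-38)
river: ρ → (-38,50,19)
river: ρ → (19,64,-17)
river: ρ → (-17,72,3)
river: ρ → (3,72,-17)
river: ρ → (-17,64,19)
river: ρ → (19,50,-38)
river: ρ → (-38,26,31)
ρ-cycle length = 18 (tail of 1 descent step not counted)

18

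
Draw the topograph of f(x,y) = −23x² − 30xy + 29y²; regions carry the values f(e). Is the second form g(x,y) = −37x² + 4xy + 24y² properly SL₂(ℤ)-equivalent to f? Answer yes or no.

D₁ = 3568, D₂ = 3568
river cycle of f (length 12): (29, 30, -23), (-23, 16, 36), (36, 56, -3), (-3, 58, 17), (17, 44, -24), (-24, 52, 9), (9, 56, -12), (-12, 40, 41), (41, 42, -11), (-11, 46, 33), … (2 more)
river cycle of g (length 12): (24, 44, -17), (-17, 58, 3), (3, 56, -36), (-36, 16, 23), (23, 30, -29), (-29, 28, 24), (24, 20, -33), (-33, 46, 11), (11, 42, -41), (-41, 40, 12), … (2 more)
cycles differ ⇒ inequivalent

no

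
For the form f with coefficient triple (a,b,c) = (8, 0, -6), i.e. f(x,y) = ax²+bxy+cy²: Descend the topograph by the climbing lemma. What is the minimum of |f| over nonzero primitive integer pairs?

descent: ρ → (-6,12,2)  [lands on river]
river: ρ → (2,12,-6)
closes: descent 1, river 2
min |a| on river = 2

2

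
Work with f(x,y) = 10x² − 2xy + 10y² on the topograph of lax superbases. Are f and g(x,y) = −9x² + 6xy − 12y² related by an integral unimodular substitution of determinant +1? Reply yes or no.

D₁ = -396, D₂ = -396
f: flip: (10,-2,10)→(10,2,10)
f: reduced (well bottom): (10,2,10) with a≤c, −a<b≤a
g is negative-definite; reduce −g:
−g: reduced (well bottom): (9,-6,12) with a≤c, −a<b≤a
flip sign back: reduced form of g is (-9,6,-12)
reduced forms (10, 2, 10) vs (-9, 6, -12) ⇒ inequivalent

no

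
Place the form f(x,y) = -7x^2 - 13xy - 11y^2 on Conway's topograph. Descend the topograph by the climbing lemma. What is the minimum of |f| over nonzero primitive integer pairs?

translate: b→-1 (≡13 mod 14), so (7,13,11)→(7,-1,5)
flip: (7,-1,5)→(5,1,7)
reduced (well bottom): (5,1,7) with a≤c, −a<b≤a
well minimum |f| = |-5| = 5 (negative-definite)

5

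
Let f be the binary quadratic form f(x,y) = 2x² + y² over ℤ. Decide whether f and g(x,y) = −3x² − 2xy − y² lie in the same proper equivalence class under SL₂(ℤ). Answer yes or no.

D₁ = -8, D₂ = -8
f: flip: (2,0,1)→(1,0,2)
f: reduced (well bottom): (1,0,2) with a≤c, −a<b≤a
g is negative-definite; reduce −g:
−g: flip: (3,2,1)→(1,-2,3)
−g: translate: b→0 (≡-2 mod 2), so (1,-2,3)→(1,0,2)
−g: reduced (well bottom): (1,0,2) with a≤c, −a<b≤a
flip sign back: reduced form of g is (-1,0,-2)
reduced forms (1, 0, 2) vs (-1, 0, -2) ⇒ inequivalent

no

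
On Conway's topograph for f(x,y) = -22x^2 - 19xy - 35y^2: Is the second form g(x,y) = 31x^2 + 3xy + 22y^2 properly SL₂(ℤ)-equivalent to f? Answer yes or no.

D₁ = -2719, D₂ = -2719
f is negative-definite; reduce −f:
−f: reduced (well bottom): (22,19,35) with a≤c, −a<b≤a
flip sign back: reduced form of f is (-22,-19,-35)
g: flip: (31,3,22)→(22,-3,31)
g: reduced (well bottom): (22,-3,31) with a≤c, −a<b≤a
reduced forms (-22, -19, -35) vs (22, -3, 31) ⇒ inequivalent

no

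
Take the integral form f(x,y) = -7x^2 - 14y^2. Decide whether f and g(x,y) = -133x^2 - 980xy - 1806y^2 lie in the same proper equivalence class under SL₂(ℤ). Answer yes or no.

D₁ = -392, D₂ = -392
f is negative-definite; reduce −f:
−f: reduced (well bottom): (7,0,14) with a≤c, −a<b≤a
flip sign back: reduced form of f is (-7,0,-14)
g is negative-definite; reduce −g:
−g: translate: b→-84 (≡980 mod 266), so (133,980,1806)→(133,-84,14)
−g: flip: (133,-84,14)→(14,84,133)
−g: translate: b→0 (≡84 mod 28), so (14,84,133)→(14,0,7)
−g: flip: (14,0,7)→(7,0,14)
−g: reduced (well bottom): (7,0,14) with a≤c, −a<b≤a
flip sign back: reduced form of g is (-7,0,-14)
reduced forms (-7, 0, -14) vs (-7, 0, -14) ⇒ equivalent

yes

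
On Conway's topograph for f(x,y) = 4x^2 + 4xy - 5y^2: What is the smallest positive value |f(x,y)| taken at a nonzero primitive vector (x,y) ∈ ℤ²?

river: ρ → (-5,6,3)
river: ρ → (3,6,-5)
river: ρ → (-5,4,4)
river: ρ → (4,4,-5)
closes: descent 0, river 4
min |a| on river = 3

3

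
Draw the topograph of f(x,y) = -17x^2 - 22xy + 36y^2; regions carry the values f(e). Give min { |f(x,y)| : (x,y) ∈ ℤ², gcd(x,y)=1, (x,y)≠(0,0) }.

descent: ρ → (36,22,-17)  [lands on river]
river: ρ → (-17,46,12)
river: ρ → (12,50,-9)
river: ρ → (-9,40,37)
river: ρ → (37,34,-12)
river: ρ → (-12,38,31)
river: ρ → (31,24,-19)
river: ρ → (-19,52,3)
river: ρ → (3,50,-36)
river: ρ → (-36,22,17)
river: ρ → (17,46,-12)
river: ρ → (-12,50,9)
river: ρ → (9,40,-37)
river: ρ → (-37,34,12)
river: ρ → (12,38,-31)
river: ρ → (-31,24,19)
river: ρ → (19,52,-3)
river: ρ → (-3,50,36)
closes: descent 1, river 18
min |a| on river = 3

3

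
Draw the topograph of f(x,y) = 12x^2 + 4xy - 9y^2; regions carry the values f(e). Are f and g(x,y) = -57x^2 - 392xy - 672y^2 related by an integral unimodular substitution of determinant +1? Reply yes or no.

D₁ = 448, D₂ = 448
river cycle of f (length 6): (-9, 14, 7), (7, 14, -9), (-9, 4, 12), (12, 20, -1), (-1, 20, 12), (12, 4, -9)
river cycle of g (length 6): (-9, 14, 7), (7, 14, -9), (-9, 4, 12), (12, 20, -1), (-1, 20, 12), (12, 4, -9)
cycles coincide ⇒ equivalent

yes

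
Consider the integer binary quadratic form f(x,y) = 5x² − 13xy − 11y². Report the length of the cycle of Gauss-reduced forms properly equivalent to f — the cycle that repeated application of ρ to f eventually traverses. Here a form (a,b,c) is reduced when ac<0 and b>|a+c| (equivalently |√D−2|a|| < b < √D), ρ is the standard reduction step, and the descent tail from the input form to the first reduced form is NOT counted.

D = 389, ⌊√D⌋ = 19
descent: ρ → (-11,13,5)  [lands on river]
river: ρ → (5,17,-5)
river: ρ → (-5,13,11)
river: ρ → (11,9,-7)
river: ρ → (-7,19,1)
river: ρ → (1,19,-7)
river: ρ → (-7,9,11)
river: ρ → (11,13,-5)
river: ρ → (-5,17,5)
river: ρ → (5,13,-11)
river: ρ → (-11,9,7)
river: ρ → (7,19,-1)
river: ρ → (-1,19,7)
river: ρ → (7,9,-11)
ρ-cycle length = 14 (tail of 1 descent step not counted)

14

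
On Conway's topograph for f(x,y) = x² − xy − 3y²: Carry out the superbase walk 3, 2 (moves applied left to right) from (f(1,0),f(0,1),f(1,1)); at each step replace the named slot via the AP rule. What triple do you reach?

start (1,-3,-3) = (f(1,0),f(0,1),f(1,1))
replace slot 3: 2·(1+(-3)) − (-3) = -1 → (1,-3,-1)
replace slot 2: 2·(1+(-1)) − (-3) = 3 → (1,3,-1)

1,3,-1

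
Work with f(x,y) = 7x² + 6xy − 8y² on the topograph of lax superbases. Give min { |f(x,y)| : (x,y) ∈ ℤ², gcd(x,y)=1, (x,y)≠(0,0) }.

river: ρ → (-8,10,5)
river: ρ → (5,10,-8)
river: ρ → (-8,6,7)
river: ρ → (7,8,-7)
river: ρ → (-7,6,8)
river: ρ → (8,10,-5)
river: ρ → (-5,10,8)
river: ρ → (8,6,-7)
river: ρ → (-7,8,7)
river: ρ → (7,6,-8)
closes: descent 0, river 10
min |a| on river = 5

5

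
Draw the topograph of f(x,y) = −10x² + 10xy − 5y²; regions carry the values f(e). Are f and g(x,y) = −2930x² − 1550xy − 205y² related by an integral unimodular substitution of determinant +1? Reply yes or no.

D₁ = -100, D₂ = -100
f is negative-definite; reduce −f:
−f: translate: b→10 (≡-10 mod 20), so (10,-10,5)→(10,10,5)
−f: flip: (10,10,5)→(5,-10,10)
−f: translate: b→0 (≡-10 mod 10), so (5,-10,10)→(5,0,5)
−f: reduced (well bottom): (5,0,5) with a≤c, −a<b≤a
flip sign back: reduced form of f is (-5,0,-5)
g is negative-definite; reduce −g:
−g: flip: (2930,1550,205)→(205,-1550,2930)
−g: translate: b→90 (≡-1550 mod 410), so (205,-1550,2930)→(205,90,10)
−g: flip: (205,90,10)→(10,-90,205)
−g: translate: b→10 (≡-90 mod 20), so (10,-90,205)→(10,10,5)
−g: flip: (10,10,5)→(5,-10,10)
−g: translate: b→0 (≡-10 mod 10), so (5,-10,10)→(5,0,5)
−g: reduced (well bottom): (5,0,5) with a≤c, −a<b≤a
flip sign back: reduced form of g is (-5,0,-5)
reduced forms (-5, 0, -5) vs (-5, 0, -5) ⇒ equivalent

yes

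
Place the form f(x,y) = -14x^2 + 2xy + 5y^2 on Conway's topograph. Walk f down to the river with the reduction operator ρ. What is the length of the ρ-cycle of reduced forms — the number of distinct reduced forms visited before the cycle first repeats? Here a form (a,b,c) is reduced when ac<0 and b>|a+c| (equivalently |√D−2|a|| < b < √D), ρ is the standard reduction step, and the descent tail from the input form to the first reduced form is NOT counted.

D = 284, ⌊√D⌋ = 16
descent: ρ → (5,8,-11)  [lands on river]
river: ρ → (-11,14,2)
river: ρ → (2,14,-11)
river: ρ → (-11,8,5)
river: ρ → (5,12,-7)
river: ρ → (-7,16,1)
river: ρ → (1,16,-7)
river: ρ → (-7,12,5)
ρ-cycle length = 8 (tail of 1 descent step not counted)

8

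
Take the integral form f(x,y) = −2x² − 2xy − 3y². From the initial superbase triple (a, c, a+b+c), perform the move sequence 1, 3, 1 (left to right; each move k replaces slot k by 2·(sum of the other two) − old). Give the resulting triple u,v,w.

start (-2,-3,-7) = (f(1,0),f(0,1),f(1,1))
replace slot 1: 2·((-3)+(-7)) − (-2) = -18 → (-18,-3,-7)
replace slot 3: 2·((-18)+(-3)) − (-7) = -35 → (-18,-3,-35)
replace slot 1: 2·((-3)+(-35)) − (-18) = -58 → (-58,-3,-35)

-58,-3,-35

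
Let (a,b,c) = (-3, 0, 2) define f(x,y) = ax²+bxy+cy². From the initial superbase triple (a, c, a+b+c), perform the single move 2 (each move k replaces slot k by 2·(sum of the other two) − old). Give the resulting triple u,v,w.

start (-3,2,-1) = (f(1,0),f(0,1),f(1,1))
replace slot 2: 2·((-3)+(-1)) − 2 = -10 → (-3,-10,-1)

-3,-10,-1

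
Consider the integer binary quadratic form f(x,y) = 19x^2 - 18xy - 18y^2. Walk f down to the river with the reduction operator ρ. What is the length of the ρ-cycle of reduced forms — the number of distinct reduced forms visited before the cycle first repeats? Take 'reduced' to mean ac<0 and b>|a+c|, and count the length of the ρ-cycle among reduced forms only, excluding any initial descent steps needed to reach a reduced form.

D = 1692, ⌊√D⌋ = 41
descent: ρ → (-18,18,19)  [lands on river]
river: ρ → (19,20,-17)
river: ρ → (-17,14,22)
river: ρ → (22,30,-9)
river: ρ → (-9,24,31)
river: ρ → (31,38,-2)
river: ρ → (-2,38,31)
river: ρ → (31,24,-9)
river: ρ → (-9,30,22)
river: ρ → (22,14,-17)
river: ρ → (-17,20,19)
river: ρ → (19,18,-18)
ρ-cycle length = 12 (tail of 1 descent step not counted)

12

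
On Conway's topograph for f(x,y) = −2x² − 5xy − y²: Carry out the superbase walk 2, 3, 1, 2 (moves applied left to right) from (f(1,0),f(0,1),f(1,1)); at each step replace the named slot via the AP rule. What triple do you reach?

start (-2,-1,-8) = (f(1,0),f(0,1),f(1,1))
replace slot 2: 2·((-2)+(-8)) − (-1) = -19 → (-2,-19,-8)
replace slot 3: 2·((-2)+(-19)) − (-8) = -34 → (-2,-19,-34)
replace slot 1: 2·((-19)+(-34)) − (-2) = -104 → (-104,-19,-34)
replace slot 2: 2·((-104)+(-34)) − (-19) = -257 → (-104,-257,-34)

-104,-257,-34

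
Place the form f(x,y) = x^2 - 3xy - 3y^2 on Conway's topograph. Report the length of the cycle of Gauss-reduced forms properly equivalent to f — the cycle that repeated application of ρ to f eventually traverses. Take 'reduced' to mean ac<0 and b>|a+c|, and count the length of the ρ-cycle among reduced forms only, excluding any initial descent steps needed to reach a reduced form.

D = 21, ⌊√D⌋ = 4
descent: ρ → (-3,3,1)  [lands on river]
river: ρ → (1,3,-3)
ρ-cycle length = 2 (tail of 1 descent step not counted)

2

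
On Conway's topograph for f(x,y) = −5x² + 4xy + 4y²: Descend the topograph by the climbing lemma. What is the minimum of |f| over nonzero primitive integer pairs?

river: ρ → (4,4,-5)
river: ρ → (-5,6,3)
river: ρ → (3,6,-5)
river: ρ → (-5,4,4)
closes: descent 0, river 4
min |a| on river = 3

3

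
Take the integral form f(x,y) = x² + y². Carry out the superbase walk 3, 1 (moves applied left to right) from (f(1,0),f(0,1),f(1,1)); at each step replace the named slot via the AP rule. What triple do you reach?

start (1,1,2) = (f(1,0),f(0,1),f(1,1))
replace slot 3: 2·(1+1) − 2 = 2 → (1,1,2)
replace slot 1: 2·(1+2) − 1 = 5 → (5,1,2)

5,1,2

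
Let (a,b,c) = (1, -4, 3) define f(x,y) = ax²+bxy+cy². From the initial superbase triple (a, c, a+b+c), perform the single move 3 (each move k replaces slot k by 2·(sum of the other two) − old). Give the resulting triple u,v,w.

start (1,3,0) = (f(1,0),f(0,1),f(1,1))
replace slot 3: 2·(1+3) − 0 = 8 → (1,3,8)

1,3,8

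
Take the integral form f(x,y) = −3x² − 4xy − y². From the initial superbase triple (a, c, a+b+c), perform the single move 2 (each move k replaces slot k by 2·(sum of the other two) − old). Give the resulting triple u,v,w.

start (-3,-1,-8) = (f(1,0),f(0,1),f(1,1))
replace slot 2: 2·((-3)+(-8)) − (-1) = -21 → (-3,-21,-8)

-3,-21,-8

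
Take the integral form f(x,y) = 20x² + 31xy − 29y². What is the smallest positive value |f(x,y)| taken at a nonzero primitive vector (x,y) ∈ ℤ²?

river: ρ → (-29,27,22)
river: ρ → (22,17,-34)
river: ρ → (-34,51,5)
river: ρ → (5,49,-44)
river: ρ → (-44,39,10)
river: ρ → (10,41,-40)
river: ρ → (-40,39,11)
river: ρ → (11,49,-20)
river: ρ → (-20,31,29)
river: ρ → (29,27,-22)
river: ρ → (-22,17,34)
river: ρ → (34,51,-5)
river: ρ → (-5,49,44)
river: ρ → (44,39,-10)
river: ρ → (-10,41,40)
river: ρ → (40,39,-11)
river: ρ → (-11,49,20)
river: ρ → (20,31,-29)
closes: descent 0, river 18
min |a| on river = 5

5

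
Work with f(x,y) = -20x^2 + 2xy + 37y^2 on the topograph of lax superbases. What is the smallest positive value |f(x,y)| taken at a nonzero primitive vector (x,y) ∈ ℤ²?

descent: ρ → (37,-2,-20)
descent: ρ → (-20,42,15)  [lands on river]
river: ρ → (15,48,-11)
river: ρ → (-11,40,31)
river: ρ → (31,22,-20)
river: ρ → (-20,18,33)
river: ρ → (33,48,-5)
river: ρ → (-5,52,13)
river: ρ → (13,52,-5)
river: ρ → (-5,48,33)
river: ρ → (33,18,-20)
river: ρ → (-20,22,31)
river: ρ → (31,40,-11)
river: ρ → (-11,48,15)
river: ρ → (15,42,-20)
river: ρ → (-20,38,19)
river: ρ → (19,38,-20)
closes: descent 2, river 16
min |a| on river = 5

5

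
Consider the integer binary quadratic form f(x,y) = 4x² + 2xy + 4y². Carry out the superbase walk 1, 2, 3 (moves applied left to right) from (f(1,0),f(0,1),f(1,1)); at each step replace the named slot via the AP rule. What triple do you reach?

start (4,4,10) = (f(1,0),f(0,1),f(1,1))
replace slot 1: 2·(4+10) − 4 = 24 → (24,4,10)
replace slot 2: 2·(24+10) − 4 = 64 → (24,64,10)
replace slot 3: 2·(24+64) − 10 = 166 → (24,64,166)

24,64,166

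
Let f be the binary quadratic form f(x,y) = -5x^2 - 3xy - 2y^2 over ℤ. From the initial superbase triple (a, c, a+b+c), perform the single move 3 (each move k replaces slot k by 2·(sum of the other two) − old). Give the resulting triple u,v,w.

start (-5,-2,-10) = (f(1,0),f(0,1),f(1,1))
replace slot 3: 2·((-5)+(-2)) − (-10) = -4 → (-5,-2,-4)

-5,-2,-4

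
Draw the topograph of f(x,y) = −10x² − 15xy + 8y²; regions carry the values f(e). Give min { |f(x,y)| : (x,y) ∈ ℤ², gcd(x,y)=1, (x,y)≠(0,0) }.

descent: ρ → (8,15,-10)  [lands on river]
river: ρ → (-10,5,13)
river: ρ → (13,21,-2)
river: ρ → (-2,23,2)
river: ρ → (2,21,-13)
river: ρ → (-13,5,10)
river: ρ → (10,15,-8)
river: ρ → (-8,17,8)
closes: descent 1, river 8
min |a| on river = 2

2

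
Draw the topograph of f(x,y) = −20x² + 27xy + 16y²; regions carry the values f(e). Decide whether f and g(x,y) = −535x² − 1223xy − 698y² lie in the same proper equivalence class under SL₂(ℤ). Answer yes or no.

D₁ = 2009, D₂ = 2009
river cycle of f (length 26): (16, 37, -10), (-10, 43, 4), (4, 37, -40), (-40, 43, 1), (1, 43, -40), (-40, 37, 4), (4, 43, -10), (-10, 37, 16), (16, 27, -20), (-20, 13, 23), … (16 more)
river cycle of g (length 26): (-10, 33, 23), (23, 13, -20), (-20, 27, 16), (16, 37, -10), (-10, 43, 4), (4, 37, -40), (-40, 43, 1), (1, 43, -40), (-40, 37, 4), (4, 43, -10), … (16 more)
cycles coincide ⇒ equivalent

yes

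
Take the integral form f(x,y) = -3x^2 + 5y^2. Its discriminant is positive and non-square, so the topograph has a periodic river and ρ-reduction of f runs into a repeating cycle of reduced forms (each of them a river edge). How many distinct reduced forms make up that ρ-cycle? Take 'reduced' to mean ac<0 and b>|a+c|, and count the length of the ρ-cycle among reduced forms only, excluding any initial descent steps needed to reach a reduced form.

D = 60, ⌊√D⌋ = 7
descent: ρ → (5,0,-3)
descent: ρ → (-3,6,2)  [lands on river]
river: ρ → (2,6,-3)
ρ-cycle length = 2 (tail of 2 descent steps not counted)

2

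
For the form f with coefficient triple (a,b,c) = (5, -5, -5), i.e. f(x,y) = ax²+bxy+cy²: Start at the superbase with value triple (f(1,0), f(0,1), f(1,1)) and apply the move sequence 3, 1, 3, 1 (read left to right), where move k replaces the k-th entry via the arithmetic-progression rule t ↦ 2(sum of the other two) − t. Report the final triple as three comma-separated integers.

start (5,-5,-5) = (f(1,0),f(0,1),f(1,1))
replace slot 3: 2·(5+(-5)) − (-5) = 5 → (5,-5,5)
replace slot 1: 2·((-5)+5) − 5 = -5 → (-5,-5,5)
replace slot 3: 2·((-5)+(-5)) − 5 = -25 → (-5,-5,-25)
replace slot 1: 2·((-5)+(-25)) − (-5) = -55 → (-55,-5,-25)

-55,-5,-25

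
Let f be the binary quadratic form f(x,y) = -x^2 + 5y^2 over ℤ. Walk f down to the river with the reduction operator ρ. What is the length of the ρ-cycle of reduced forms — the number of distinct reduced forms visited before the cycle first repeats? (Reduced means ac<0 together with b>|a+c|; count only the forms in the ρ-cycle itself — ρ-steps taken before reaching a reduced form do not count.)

D = 20, ⌊√D⌋ = 4
descent: ρ → (5,0,-1)
descent: ρ → (-1,4,1)  [lands on river]
river: ρ → (1,4,-1)
ρ-cycle length = 2 (tail of 2 descent steps not counted)

2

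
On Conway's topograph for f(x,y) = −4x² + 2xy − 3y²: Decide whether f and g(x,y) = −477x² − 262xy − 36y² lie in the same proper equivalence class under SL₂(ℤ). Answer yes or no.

D₁ = -44, D₂ = -44
f is negative-definite; reduce −f:
−f: flip: (4,-2,3)→(3,2,4)
−f: reduced (well bottom): (3,2,4) with a≤c, −a<b≤a
flip sign back: reduced form of f is (-3,-2,-4)
g is negative-definite; reduce −g:
−g: flip: (477,262,36)→(36,-262,477)
−g: translate: b→26 (≡-262 mod 72), so (36,-262,477)→(36,26,5)
−g: flip: (36,26,5)→(5,-26,36)
−g: translate: b→4 (≡-26 mod 10), so (5,-26,36)→(5,4,3)
−g: flip: (5,4,3)→(3,-4,5)
−g: translate: b→2 (≡-4 mod 6), so (3,-4,5)→(3,2,4)
−g: reduced (well bottom): (3,2,4) with a≤c, −a<b≤a
flip sign back: reduced form of g is (-3,-2,-4)
reduced forms (-3, -2, -4) vs (-3, -2, -4) ⇒ equivalent

yes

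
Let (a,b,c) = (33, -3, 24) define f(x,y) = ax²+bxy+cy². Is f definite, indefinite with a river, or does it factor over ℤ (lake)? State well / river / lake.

D = b²−4ac = (-3)² − 4·33·24 = -3159
D < 0 ⇒ definite ⇒ every region one sign ⇒ single well

well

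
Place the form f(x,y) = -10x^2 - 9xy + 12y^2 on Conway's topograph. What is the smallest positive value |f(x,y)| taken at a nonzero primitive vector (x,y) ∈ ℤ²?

descent: ρ → (12,9,-10)  [lands on river]
river: ρ → (-10,11,11)
river: ρ → (11,11,-10)
river: ρ → (-10,9,12)
river: ρ → (12,15,-7)
river: ρ → (-7,13,14)
river: ρ → (14,15,-6)
river: ρ → (-6,21,5)
river: ρ → (5,19,-10)
river: ρ → (-10,21,3)
river: ρ → (3,21,-10)
river: ρ → (-10,19,5)
river: ρ → (5,21,-6)
river: ρ → (-6,15,14)
river: ρ → (14,13,-7)
river: ρ → (-7,15,12)
closes: descent 1, river 16
min |a| on river = 3

3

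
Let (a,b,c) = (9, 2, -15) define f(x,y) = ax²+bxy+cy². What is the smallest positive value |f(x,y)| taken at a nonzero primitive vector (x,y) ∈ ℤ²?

descent: ρ → (-15,-2,9)
descent: ρ → (9,20,-4)  [lands on river]
river: ρ → (-4,20,9)
river: ρ → (9,16,-8)
river: ρ → (-8,16,9)
closes: descent 2, river 4
min |a| on river = 4

4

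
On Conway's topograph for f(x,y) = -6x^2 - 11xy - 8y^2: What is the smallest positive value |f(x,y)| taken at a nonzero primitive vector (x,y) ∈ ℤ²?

translate: b→-1 (≡11 mod 12), so (6,11,8)→(6,-1,3)
flip: (6,-1,3)→(3,1,6)
reduced (well bottom): (3,1,6) with a≤c, −a<b≤a
well minimum |f| = |-3| = 3 (negative-definite)

3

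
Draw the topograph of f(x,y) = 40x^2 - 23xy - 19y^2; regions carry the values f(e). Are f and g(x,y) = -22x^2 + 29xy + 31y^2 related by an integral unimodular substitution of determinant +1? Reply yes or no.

D₁ = 3569, D₂ = 3569
river cycle of f (length 16): (-19, 23, 40), (40, 57, -2), (-2, 59, 11), (11, 51, -22), (-22, 37, 25), (25, 13, -34), (-34, 55, 4), (4, 57, -20), (-20, 23, 38), (38, 53, -5), … (6 more)
river cycle of g (length 14): (31, 33, -20), (-20, 47, 17), (17, 55, -8), (-8, 57, 10), (10, 43, -43), (-43, 43, 10), (10, 57, -8), (-8, 55, 17), (17, 47, -20), (-20, 33, 31), … (4 more)
cycles differ ⇒ inequivalent

no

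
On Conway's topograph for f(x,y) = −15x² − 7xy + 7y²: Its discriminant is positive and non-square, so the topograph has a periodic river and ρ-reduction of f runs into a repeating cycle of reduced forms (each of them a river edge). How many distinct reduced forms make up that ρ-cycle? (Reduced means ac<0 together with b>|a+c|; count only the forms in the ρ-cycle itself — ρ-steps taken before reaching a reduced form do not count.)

D = 469, ⌊√D⌋ = 21
descent: ρ → (7,21,-1)  [lands on river]
river: ρ → (-1,21,7)
ρ-cycle length = 2 (tail of 1 descent step not counted)

2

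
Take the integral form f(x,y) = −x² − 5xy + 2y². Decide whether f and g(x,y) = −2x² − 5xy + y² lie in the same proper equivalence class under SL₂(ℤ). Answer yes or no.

D₁ = 33, D₂ = 33
river cycle of f (length 4): (2, 5, -1), (-1, 5, 2), (2, 3, -3), (-3, 3, 2)
river cycle of g (length 4): (1, 5, -2), (-2, 3, 3), (3, 3, -2), (-2, 5, 1)
cycles differ ⇒ inequivalent

no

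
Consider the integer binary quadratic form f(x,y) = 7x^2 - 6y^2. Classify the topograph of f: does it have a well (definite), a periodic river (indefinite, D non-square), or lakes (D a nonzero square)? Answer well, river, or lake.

D = b²−4ac = 0² − 4·7·(-6) = 168
D > 0 non-square ⇒ indefinite ⇒ periodic river

river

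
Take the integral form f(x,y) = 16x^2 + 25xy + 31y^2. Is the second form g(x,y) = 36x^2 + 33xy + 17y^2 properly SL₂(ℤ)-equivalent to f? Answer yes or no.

D₁ = -1359, D₂ = -1359
f: translate: b→-7 (≡25 mod 32), so (16,25,31)→(16,-7,22)
f: reduced (well bottom): (16,-7,22) with a≤c, −a<b≤a
g: flip: (36,33,17)→(17,-33,36)
g: translate: b→1 (≡-33 mod 34), so (17,-33,36)→(17,1,20)
g: reduced (well bottom): (17,1,20) with a≤c, −a<b≤a
reduced forms (16, -7, 22) vs (17, 1, 20) ⇒ inequivalent

no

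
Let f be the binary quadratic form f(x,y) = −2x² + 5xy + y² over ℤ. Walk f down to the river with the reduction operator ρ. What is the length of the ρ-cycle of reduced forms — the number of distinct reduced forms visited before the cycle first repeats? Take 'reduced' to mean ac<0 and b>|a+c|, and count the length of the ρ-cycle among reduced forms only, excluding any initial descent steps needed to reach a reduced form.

D = 33, ⌊√D⌋ = 5
river: ρ → (1,5,-2)
river: ρ → (-2,3,3)
river: ρ → (3,3,-2)
river: ρ → (-2,5,1)
ρ-cycle length = 4 (tail of 0 descent steps not counted)

4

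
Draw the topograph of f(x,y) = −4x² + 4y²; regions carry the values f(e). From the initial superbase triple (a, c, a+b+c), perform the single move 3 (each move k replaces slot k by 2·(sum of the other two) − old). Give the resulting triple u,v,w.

start (-4,4,0) = (f(1,0),f(0,1),f(1,1))
replace slot 3: 2·((-4)+4) − 0 = 0 → (-4,4,0)

-4,4,0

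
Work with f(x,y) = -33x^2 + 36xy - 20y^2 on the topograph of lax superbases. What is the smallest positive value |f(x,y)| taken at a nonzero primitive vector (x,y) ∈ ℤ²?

translate: b→30 (≡-36 mod 66), so (33,-36,20)→(33,30,17)
flip: (33,30,17)→(17,-30,33)
translate: b→4 (≡-30 mod 34), so (17,-30,33)→(17,4,20)
reduced (well bottom): (17,4,20) with a≤c, −a<b≤a
well minimum |f| = |-17| = 17 (negative-definite)

17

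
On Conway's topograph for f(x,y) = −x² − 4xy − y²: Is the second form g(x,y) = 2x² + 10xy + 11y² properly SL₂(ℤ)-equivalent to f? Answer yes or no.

D₁ = 12, D₂ = 12
river cycle of f (length 2): (-1, 2, 2), (2, 2, -1)
river cycle of g (length 2): (2, 2, -1), (-1, 2, 2)
cycles coincide ⇒ equivalent

yes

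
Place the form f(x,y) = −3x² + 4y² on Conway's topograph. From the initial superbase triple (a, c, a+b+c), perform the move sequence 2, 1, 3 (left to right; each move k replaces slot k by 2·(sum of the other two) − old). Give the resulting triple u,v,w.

start (-3,4,1) = (f(1,0),f(0,1),f(1,1))
replace slot 2: 2·((-3)+1) − 4 = -8 → (-3,-8,1)
replace slot 1: 2·((-8)+1) − (-3) = -11 → (-11,-8,1)
replace slot 3: 2·((-11)+(-8)) − 1 = -39 → (-11,-8,-39)

-11,-8,-39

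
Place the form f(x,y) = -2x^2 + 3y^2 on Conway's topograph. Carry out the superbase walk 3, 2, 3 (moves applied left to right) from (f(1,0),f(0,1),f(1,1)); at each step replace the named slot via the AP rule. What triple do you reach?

start (-2,3,1) = (f(1,0),f(0,1),f(1,1))
replace slot 3: 2·((-2)+3) − 1 = 1 → (-2,3,1)
replace slot 2: 2·((-2)+1) − 3 = -5 → (-2,-5,1)
replace slot 3: 2·((-2)+(-5)) − 1 = -15 → (-2,-5,-15)

-2,-5,-15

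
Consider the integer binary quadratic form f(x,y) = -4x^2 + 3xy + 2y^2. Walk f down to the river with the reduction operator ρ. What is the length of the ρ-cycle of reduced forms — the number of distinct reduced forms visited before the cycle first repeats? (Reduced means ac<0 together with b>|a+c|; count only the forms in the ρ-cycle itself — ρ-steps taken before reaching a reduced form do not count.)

D = 41, ⌊√D⌋ = 6
river: ρ → (2,5,-2)
river: ρ → (-2,3,4)
river: ρ → (4,5,-1)
river: ρ → (-1,5,4)
river: ρ → (4,3,-2)
river: ρ → (-2,5,2)
river: ρ → (2,3,-4)
river: ρ → (-4,5,1)
river: ρ → (1,5,-4)
river: ρ → (-4,3,2)
ρ-cycle length = 10 (tail of 0 descent steps not counted)

10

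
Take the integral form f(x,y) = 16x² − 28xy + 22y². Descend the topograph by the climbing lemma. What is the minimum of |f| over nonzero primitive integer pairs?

translate: b→4 (≡-28 mod 32), so (16,-28,22)→(16,4,10)
flip: (16,4,10)→(10,-4,16)
reduced (well bottom): (10,-4,16) with a≤c, −a<b≤a
well minimum = a = 10

10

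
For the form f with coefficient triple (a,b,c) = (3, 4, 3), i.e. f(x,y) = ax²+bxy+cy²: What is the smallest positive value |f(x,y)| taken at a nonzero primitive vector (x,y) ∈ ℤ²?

translate: b→-2 (≡4 mod 6), so (3,4,3)→(3,-2,2)
flip: (3,-2,2)→(2,2,3)
reduced (well bottom): (2,2,3) with a≤c, −a<b≤a
well minimum = a = 2

2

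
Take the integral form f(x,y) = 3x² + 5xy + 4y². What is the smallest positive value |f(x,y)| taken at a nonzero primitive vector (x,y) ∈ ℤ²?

translate: b→-1 (≡5 mod 6), so (3,5,4)→(3,-1,2)
flip: (3,-1,2)→(2,1,3)
reduced (well bottom): (2,1,3) with a≤c, −a<b≤a
well minimum = a = 2

2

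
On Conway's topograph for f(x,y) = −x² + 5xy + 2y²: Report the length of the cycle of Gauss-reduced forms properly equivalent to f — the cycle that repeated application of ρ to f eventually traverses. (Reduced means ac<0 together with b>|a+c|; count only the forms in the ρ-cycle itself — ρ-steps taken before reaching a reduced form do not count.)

D = 33, ⌊√D⌋ = 5
river: ρ → (2,3,-3)
river: ρ → (-3,3,2)
river: ρ → (2,5,-1)
river: ρ → (-1,5,2)
ρ-cycle length = 4 (tail of 0 descent steps not counted)

4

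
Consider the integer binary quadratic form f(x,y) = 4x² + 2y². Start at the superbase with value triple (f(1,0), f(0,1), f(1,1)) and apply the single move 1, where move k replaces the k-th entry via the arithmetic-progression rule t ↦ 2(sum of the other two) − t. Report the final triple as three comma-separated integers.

start (4,2,6) = (f(1,0),f(0,1),f(1,1))
replace slot 1: 2·(2+6) − 4 = 12 → (12,2,6)

12,2,6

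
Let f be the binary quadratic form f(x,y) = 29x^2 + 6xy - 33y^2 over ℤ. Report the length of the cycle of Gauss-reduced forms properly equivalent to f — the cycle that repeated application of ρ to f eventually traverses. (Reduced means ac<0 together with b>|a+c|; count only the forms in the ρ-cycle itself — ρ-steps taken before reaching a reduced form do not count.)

D = 3864, ⌊√D⌋ = 62
river: ρ → (-33,60,2)
river: ρ → (2,60,-33)
river: ρ → (-33,6,29)
river: ρ → (29,52,-10)
river: ρ → (-10,48,39)
river: ρ → (39,30,-19)
river: ρ → (-19,46,23)
river: ρ → (23,46,-19)
river: ρ → (-19,30,39)
river: ρ → (39,48,-10)
river: ρ → (-10,52,29)
river: ρ → (29,6,-33)
ρ-cycle length = 12 (tail of 0 descent steps not counted)

12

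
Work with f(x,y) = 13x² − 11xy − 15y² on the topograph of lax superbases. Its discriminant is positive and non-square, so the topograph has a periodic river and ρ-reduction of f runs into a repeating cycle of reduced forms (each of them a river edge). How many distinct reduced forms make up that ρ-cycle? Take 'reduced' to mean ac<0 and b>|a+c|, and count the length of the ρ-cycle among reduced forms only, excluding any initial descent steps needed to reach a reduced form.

D = 901, ⌊√D⌋ = 30
descent: ρ → (-15,11,13)  [lands on river]
river: ρ → (13,15,-13)
river: ρ → (-13,11,15)
river: ρ → (15,19,-9)
river: ρ → (-9,17,17)
river: ρ → (17,17,-9)
river: ρ → (-9,19,15)
river: ρ → (15,11,-13)
river: ρ → (-13,15,13)
river: ρ → (13,11,-15)
river: ρ → (-15,19,9)
river: ρ → (9,17,-17)
river: ρ → (-17,17,9)
river: ρ → (9,19,-15)
ρ-cycle length = 14 (tail of 1 descent step not counted)

14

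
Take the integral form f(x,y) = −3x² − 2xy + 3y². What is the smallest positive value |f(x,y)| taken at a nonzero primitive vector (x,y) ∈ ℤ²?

descent: ρ → (3,2,-3)  [lands on river]
river: ρ → (-3,4,2)
river: ρ → (2,4,-3)
river: ρ → (-3,2,3)
river: ρ → (3,4,-2)
river: ρ → (-2,4,3)
closes: descent 1, river 6
min |a| on river = 2

2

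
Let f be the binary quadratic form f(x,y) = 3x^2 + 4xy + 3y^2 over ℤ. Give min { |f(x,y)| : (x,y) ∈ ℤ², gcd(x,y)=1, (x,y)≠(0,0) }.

translate: b→-2 (≡4 mod 6), so (3,4,3)→(3,-2,2)
flip: (3,-2,2)→(2,2,3)
reduced (well bottom): (2,2,3) with a≤c, −a<b≤a
well minimum = a = 2

2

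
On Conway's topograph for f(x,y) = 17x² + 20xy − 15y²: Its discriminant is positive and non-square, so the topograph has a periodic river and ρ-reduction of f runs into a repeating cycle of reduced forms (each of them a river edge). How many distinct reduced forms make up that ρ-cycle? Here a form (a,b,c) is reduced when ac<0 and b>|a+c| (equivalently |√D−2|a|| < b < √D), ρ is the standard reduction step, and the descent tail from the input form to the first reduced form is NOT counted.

D = 1420, ⌊√D⌋ = 37
river: ρ → (-15,10,22)
river: ρ → (22,34,-3)
river: ρ → (-3,32,33)
river: ρ → (33,34,-2)
river: ρ → (-2,34,33)
river: ρ → (33,32,-3)
river: ρ → (-3,34,22)
river: ρ → (22,10,-15)
river: ρ → (-15,20,17)
river: ρ → (17,14,-18)
river: ρ → (-18,22,13)
river: ρ → (13,30,-10)
river: ρ → (-10,30,13)
river: ρ → (13,22,-18)
river: ρ → (-18,14,17)
river: ρ → (17,20,-15)
ρ-cycle length = 16 (tail of 0 descent steps not counted)

16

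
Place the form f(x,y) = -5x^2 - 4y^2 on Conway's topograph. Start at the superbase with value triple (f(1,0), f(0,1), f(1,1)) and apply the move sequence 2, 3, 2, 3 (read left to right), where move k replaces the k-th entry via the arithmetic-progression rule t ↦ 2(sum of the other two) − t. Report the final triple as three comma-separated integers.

start (-5,-4,-9) = (f(1,0),f(0,1),f(1,1))
replace slot 2: 2·((-5)+(-9)) − (-4) = -24 → (-5,-24,-9)
replace slot 3: 2·((-5)+(-24)) − (-9) = -49 → (-5,-24,-49)
replace slot 2: 2·((-5)+(-49)) − (-24) = -84 → (-5,-84,-49)
replace slot 3: 2·((-5)+(-84)) − (-49) = -129 → (-5,-84,-129)

-5,-84,-129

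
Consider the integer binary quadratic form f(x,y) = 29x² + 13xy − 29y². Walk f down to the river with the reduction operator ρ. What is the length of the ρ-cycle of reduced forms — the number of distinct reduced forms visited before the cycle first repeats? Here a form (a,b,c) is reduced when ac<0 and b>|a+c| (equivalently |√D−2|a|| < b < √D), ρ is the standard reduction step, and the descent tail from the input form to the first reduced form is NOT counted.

D = 3533, ⌊√D⌋ = 59
river: ρ → (-29,45,13)
river: ρ → (13,59,-1)
river: ρ → (-1,59,13)
river: ρ → (13,45,-29)
river: ρ → (-29,13,29)
river: ρ → (29,45,-13)
river: ρ → (-13,59,1)
river: ρ → (1,59,-13)
river: ρ → (-13,45,29)
river: ρ → (29,13,-29)
ρ-cycle length = 10 (tail of 0 descent steps not counted)

10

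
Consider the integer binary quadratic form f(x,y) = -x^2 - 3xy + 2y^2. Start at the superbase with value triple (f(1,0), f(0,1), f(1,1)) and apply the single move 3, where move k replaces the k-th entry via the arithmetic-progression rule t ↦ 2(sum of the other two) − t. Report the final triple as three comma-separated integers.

start (-1,2,-2) = (f(1,0),f(0,1),f(1,1))
replace slot 3: 2·((-1)+2) − (-2) = 4 → (-1,2,4)

-1,2,4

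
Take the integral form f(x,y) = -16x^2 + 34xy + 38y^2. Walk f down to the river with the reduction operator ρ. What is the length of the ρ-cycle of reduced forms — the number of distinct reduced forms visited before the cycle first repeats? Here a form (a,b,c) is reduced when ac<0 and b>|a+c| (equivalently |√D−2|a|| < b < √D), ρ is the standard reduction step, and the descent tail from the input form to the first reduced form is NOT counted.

D = 3588, ⌊√D⌋ = 59
river: ρ → (38,42,-12)
river: ρ → (-12,54,14)
river: ρ → (14,58,-4)
river: ρ → (-4,54,42)
river: ρ → (42,30,-16)
river: ρ → (-16,34,38)
ρ-cycle length = 6 (tail of 0 descent steps not counted)

6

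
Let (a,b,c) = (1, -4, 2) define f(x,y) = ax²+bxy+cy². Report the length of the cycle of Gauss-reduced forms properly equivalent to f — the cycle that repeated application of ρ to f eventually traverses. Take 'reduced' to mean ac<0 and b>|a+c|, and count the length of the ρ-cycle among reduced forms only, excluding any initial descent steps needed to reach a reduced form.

D = 8, ⌊√D⌋ = 2
descent: ρ → (2,0,-1)
descent: ρ → (-1,2,1)  [lands on river]
river: ρ → (1,2,-1)
ρ-cycle length = 2 (tail of 2 descent steps not counted)

2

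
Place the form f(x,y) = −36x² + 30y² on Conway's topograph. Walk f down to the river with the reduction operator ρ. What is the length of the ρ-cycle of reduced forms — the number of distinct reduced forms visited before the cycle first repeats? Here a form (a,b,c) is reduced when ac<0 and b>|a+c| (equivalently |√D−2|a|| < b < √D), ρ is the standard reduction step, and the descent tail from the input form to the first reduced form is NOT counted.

D = 4320, ⌊√D⌋ = 65
descent: ρ → (30,60,-6)  [lands on river]
river: ρ → (-6,60,30)
ρ-cycle length = 2 (tail of 1 descent step not counted)

2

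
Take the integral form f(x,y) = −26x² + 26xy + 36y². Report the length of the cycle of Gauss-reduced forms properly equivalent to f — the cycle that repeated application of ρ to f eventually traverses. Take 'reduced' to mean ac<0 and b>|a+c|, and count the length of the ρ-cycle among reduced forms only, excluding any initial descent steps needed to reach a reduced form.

D = 4420, ⌊√D⌋ = 66
river: ρ → (36,46,-16)
river: ρ → (-16,50,30)
river: ρ → (30,10,-36)
river: ρ → (-36,62,4)
river: ρ → (4,66,-4)
river: ρ → (-4,62,36)
river: ρ → (36,10,-30)
river: ρ → (-30,50,16)
river: ρ → (16,46,-36)
river: ρ → (-36,26,26)
river: ρ → (26,26,-36)
river: ρ → (-36,46,16)
river: ρ → (16,50,-30)
river: ρ → (-30,10,36)
river: ρ → (36,62,-4)
river: ρ → (-4,66,4)
river: ρ → (4,62,-36)
river: ρ → (-36,10,30)
river: ρ → (30,50,-16)
river: ρ → (-16,46,36)
river: ρ → (36,26,-26)
river: ρ → (-26,26,36)
ρ-cycle length = 22 (tail of 0 descent steps not counted)

22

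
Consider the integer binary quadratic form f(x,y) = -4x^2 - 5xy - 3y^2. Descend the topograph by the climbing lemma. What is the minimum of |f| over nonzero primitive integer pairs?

translate: b→-3 (≡5 mod 8), so (4,5,3)→(4,-3,2)
flip: (4,-3,2)→(2,3,4)
translate: b→-1 (≡3 mod 4), so (2,3,4)→(2,-1,3)
reduced (well bottom): (2,-1,3) with a≤c, −a<b≤a
well minimum |f| = |-2| = 2 (negative-definite)

2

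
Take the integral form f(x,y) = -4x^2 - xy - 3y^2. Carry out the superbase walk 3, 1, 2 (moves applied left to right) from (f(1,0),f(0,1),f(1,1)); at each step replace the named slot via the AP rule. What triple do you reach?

start (-4,-3,-8) = (f(1,0),f(0,1),f(1,1))
replace slot 3: 2·((-4)+(-3)) − (-8) = -6 → (-4,-3,-6)
replace slot 1: 2·((-3)+(-6)) − (-4) = -14 → (-14,-3,-6)
replace slot 2: 2·((-14)+(-6)) − (-3) = -37 → (-14,-37,-6)

-14,-37,-6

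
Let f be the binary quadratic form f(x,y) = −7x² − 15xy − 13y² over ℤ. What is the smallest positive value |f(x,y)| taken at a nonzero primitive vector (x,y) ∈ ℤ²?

translate: b→1 (≡15 mod 14), so (7,15,13)→(7,1,5)
flip: (7,1,5)→(5,-1,7)
reduced (well bottom): (5,-1,7) with a≤c, −a<b≤a
well minimum |f| = |-5| = 5 (negative-definite)

5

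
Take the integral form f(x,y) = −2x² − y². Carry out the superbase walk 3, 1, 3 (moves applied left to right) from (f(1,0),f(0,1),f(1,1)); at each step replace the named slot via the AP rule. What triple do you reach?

start (-2,-1,-3) = (f(1,0),f(0,1),f(1,1))
replace slot 3: 2·((-2)+(-1)) − (-3) = -3 → (-2,-1,-3)
replace slot 1: 2·((-1)+(-3)) − (-2) = -6 → (-6,-1,-3)
replace slot 3: 2·((-6)+(-1)) − (-3) = -11 → (-6,-1,-11)

-6,-1,-11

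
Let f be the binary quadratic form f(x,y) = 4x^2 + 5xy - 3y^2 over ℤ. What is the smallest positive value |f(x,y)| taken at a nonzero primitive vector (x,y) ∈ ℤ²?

river: ρ → (-3,7,2)
river: ρ → (2,5,-6)
river: ρ → (-6,7,1)
river: ρ → (1,7,-6)
river: ρ → (-6,5,2)
river: ρ → (2,7,-3)
river: ρ → (-3,5,4)
river: ρ → (4,3,-4)
river: ρ → (-4,5,3)
river: ρ → (3,7,-2)
river: ρ → (-2,5,6)
river: ρ → (6,7,-1)
river: ρ → (-1,7,6)
river: ρ → (6,5,-2)
river: ρ → (-2,7,3)
river: ρ → (3,5,-4)
river: ρ → (-4,3,4)
river: ρ → (4,5,-3)
closes: descent 0, river 18
min |a| on river = 1

1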